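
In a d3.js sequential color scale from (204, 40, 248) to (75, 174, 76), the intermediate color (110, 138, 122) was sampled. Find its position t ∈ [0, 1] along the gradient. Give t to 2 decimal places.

0.73

Invert the lerp on the B channel (largest span, 172): t = (122 − 248) / (76 − 248) = -126/-172 = 0.73256.
Check on R: (110 − 204)/(75 − 204) = 0.7287 ✓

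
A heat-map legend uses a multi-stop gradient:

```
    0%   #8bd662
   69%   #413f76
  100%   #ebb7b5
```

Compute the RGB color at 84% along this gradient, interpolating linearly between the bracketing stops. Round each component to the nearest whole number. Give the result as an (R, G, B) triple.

84% lies between the 69% and 100% stops, so the local fraction is t = (84 − 69)/(100 − 69) = 15/31 ≈ 0.4839.
#413f76 → (65, 63, 118); #ebb7b5 → (235, 183, 181).
R = 65 + 0.4839 × (235 − 65) = 147.263 → 147
G = 63 + 0.4839 × (183 − 63) = 121.068 → 121
B = 118 + 0.4839 × (181 − 118) = 148.486 → 148

(147, 121, 148)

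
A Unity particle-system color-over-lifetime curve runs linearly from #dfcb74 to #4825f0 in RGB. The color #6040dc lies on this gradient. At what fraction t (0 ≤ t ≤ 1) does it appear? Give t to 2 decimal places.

Invert the lerp on the G channel (largest span, 166): t = (64 − 203) / (37 − 203) = -139/-166 = 0.83735.
Check on R: (96 − 223)/(72 − 223) = 0.8411 ✓

0.84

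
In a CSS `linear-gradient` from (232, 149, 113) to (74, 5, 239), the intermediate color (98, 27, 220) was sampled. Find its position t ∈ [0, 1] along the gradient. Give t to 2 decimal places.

0.85

Invert the lerp on the R channel (largest span, 158): t = (98 − 232) / (74 − 232) = -134/-158 = 0.8481.
Check on G: (27 − 149)/(5 − 149) = 0.8472 ✓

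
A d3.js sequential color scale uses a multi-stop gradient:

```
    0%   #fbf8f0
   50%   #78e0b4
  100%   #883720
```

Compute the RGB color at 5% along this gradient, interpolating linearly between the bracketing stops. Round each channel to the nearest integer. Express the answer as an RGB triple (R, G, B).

5% lies between the 0% and 50% stops, so the local fraction is t = (5 − 0)/(50 − 0) = 5/50 ≈ 0.1.
#fbf8f0 → (251, 248, 240); #78e0b4 → (120, 224, 180).
R = 251 + 0.1 × (120 − 251) = 237.9 → 238
G = 248 + 0.1 × (224 − 248) = 245.6 → 246
B = 240 + 0.1 × (180 − 240) = 234 → 234

(238, 246, 234)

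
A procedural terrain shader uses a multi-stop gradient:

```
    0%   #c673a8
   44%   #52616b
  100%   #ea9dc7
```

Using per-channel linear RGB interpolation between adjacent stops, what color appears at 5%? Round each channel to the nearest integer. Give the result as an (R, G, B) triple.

(185, 113, 161)

5% lies between the 0% and 44% stops, so the local fraction is t = (5 − 0)/(44 − 0) = 5/44 ≈ 0.1136.
#c673a8 → (198, 115, 168); #52616b → (82, 97, 107).
R = 198 + 0.1136 × (82 − 198) = 184.822 → 185
G = 115 + 0.1136 × (97 − 115) = 112.955 → 113
B = 168 + 0.1136 × (107 − 168) = 161.07 → 161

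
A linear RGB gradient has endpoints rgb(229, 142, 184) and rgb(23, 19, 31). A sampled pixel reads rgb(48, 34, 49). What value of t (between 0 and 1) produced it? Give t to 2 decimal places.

Invert the lerp on the R channel (largest span, 206): t = (48 − 229) / (23 − 229) = -181/-206 = 0.87864.
Check on G: (34 − 142)/(19 − 142) = 0.878 ✓

0.88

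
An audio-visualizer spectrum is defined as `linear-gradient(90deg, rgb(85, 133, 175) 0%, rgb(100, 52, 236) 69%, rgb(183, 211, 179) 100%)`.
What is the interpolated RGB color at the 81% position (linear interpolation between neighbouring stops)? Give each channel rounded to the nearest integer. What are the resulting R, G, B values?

81% lies between the 69% and 100% stops, so the local fraction is t = (81 − 69)/(100 − 69) = 12/31 ≈ 0.3871.
R = 100 + 0.3871 × (183 − 100) = 132.129 → 132
G = 52 + 0.3871 × (211 − 52) = 113.549 → 114
B = 236 + 0.3871 × (179 − 236) = 213.935 → 214

(132, 114, 214)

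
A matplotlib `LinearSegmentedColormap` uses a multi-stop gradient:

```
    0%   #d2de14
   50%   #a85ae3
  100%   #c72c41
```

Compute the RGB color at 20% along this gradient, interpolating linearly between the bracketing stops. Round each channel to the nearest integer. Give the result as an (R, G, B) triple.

(193, 169, 103)

20% lies between the 0% and 50% stops, so the local fraction is t = (20 − 0)/(50 − 0) = 20/50 ≈ 0.4.
#d2de14 → (210, 222, 20); #a85ae3 → (168, 90, 227).
R = 210 + 0.4 × (168 − 210) = 193.2 → 193
G = 222 + 0.4 × (90 − 222) = 169.2 → 169
B = 20 + 0.4 × (227 − 20) = 102.8 → 103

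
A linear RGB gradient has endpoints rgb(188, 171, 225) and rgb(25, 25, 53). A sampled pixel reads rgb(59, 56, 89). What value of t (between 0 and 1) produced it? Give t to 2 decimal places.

Invert the lerp on the B channel (largest span, 172): t = (89 − 225) / (53 − 225) = -136/-172 = 0.7907.
Check on R: (59 − 188)/(25 − 188) = 0.7914 ✓

0.79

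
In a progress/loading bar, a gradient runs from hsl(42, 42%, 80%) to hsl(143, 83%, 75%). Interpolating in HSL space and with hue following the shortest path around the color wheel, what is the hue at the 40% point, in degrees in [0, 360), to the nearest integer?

Hue arc: Δh = 143 − 42 = 101° (|Δh| ≤ 180, already the shorter path).
H = 42 + 0.4 × (101) = 82.4 → 82°

82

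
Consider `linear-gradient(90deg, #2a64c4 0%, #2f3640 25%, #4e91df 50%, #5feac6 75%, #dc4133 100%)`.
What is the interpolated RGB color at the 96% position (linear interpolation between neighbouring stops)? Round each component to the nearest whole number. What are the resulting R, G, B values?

96% lies between the 75% and 100% stops, so the local fraction is t = (96 − 75)/(100 − 75) = 21/25 ≈ 0.84.
#5feac6 → (95, 234, 198); #dc4133 → (220, 65, 51).
R = 95 + 0.84 × (220 − 95) = 200 → 200
G = 234 + 0.84 × (65 − 234) = 92.04 → 92
B = 198 + 0.84 × (51 − 198) = 74.52 → 75

(200, 92, 75)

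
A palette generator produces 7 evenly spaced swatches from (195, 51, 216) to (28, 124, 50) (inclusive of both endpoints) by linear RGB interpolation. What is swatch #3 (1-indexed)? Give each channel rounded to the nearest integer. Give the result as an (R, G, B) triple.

(139, 75, 161)

With 7 swatches and endpoints inclusive, swatch 3 sits at t = (3 − 1)/(7 − 1) = 2/6 ≈ 0.3333.
R = 195 + 0.3333 × (28 − 195) = 139.339 → 139
G = 51 + 0.3333 × (124 − 51) = 75.331 → 75
B = 216 + 0.3333 × (50 − 216) = 160.672 → 161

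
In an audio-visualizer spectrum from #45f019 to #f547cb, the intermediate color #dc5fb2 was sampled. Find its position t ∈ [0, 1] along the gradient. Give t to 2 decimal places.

0.86

Invert the lerp on the B channel (largest span, 178): t = (178 − 25) / (203 − 25) = 153/178 = 0.85955.
Check on R: (220 − 69)/(245 − 69) = 0.858 ✓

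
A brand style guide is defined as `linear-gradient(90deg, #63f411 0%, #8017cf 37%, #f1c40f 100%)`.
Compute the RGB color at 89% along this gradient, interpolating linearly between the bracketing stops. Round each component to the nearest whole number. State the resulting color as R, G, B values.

(221, 166, 49)

89% lies between the 37% and 100% stops, so the local fraction is t = (89 − 37)/(100 − 37) = 52/63 ≈ 0.8254.
#8017cf → (128, 23, 207); #f1c40f → (241, 196, 15).
R = 128 + 0.8254 × (241 − 128) = 221.27 → 221
G = 23 + 0.8254 × (196 − 23) = 165.794 → 166
B = 207 + 0.8254 × (15 − 207) = 48.523 → 49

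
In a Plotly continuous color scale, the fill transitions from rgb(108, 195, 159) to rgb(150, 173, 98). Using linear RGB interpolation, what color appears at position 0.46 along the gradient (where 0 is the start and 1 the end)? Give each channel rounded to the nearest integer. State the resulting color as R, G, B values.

(127, 185, 131)

R = 108 + 0.46 × (150 − 108) = 108 + 0.46 × 42 = 127.32 → 127
G = 195 + 0.46 × (173 − 195) = 195 + 0.46 × -22 = 184.88 → 185
B = 159 + 0.46 × (98 − 159) = 159 + 0.46 × -61 = 130.94 → 131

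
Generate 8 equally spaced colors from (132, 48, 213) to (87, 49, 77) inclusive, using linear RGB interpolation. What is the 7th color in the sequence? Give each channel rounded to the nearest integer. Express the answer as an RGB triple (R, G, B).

With 8 swatches and endpoints inclusive, swatch 7 sits at t = (7 − 1)/(8 − 1) = 6/7 ≈ 0.8571.
R = 132 + 0.8571 × (87 − 132) = 93.43 → 93
G = 48 + 0.8571 × (49 − 48) = 48.857 → 49
B = 213 + 0.8571 × (77 − 213) = 96.434 → 96

(93, 49, 96)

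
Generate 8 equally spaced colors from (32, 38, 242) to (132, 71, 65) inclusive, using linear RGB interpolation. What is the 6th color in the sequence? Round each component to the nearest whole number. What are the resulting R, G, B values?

With 8 swatches and endpoints inclusive, swatch 6 sits at t = (6 − 1)/(8 − 1) = 5/7 ≈ 0.7143.
R = 32 + 0.7143 × (132 − 32) = 103.43 → 103
G = 38 + 0.7143 × (71 − 38) = 61.572 → 62
B = 242 + 0.7143 × (65 − 242) = 115.569 → 116

(103, 62, 116)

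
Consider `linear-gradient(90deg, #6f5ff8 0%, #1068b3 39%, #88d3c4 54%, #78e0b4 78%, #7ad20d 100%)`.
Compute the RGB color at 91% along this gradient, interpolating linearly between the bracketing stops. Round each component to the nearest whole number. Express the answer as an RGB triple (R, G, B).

(121, 216, 81)

91% lies between the 78% and 100% stops, so the local fraction is t = (91 − 78)/(100 − 78) = 13/22 ≈ 0.5909.
#78e0b4 → (120, 224, 180); #7ad20d → (122, 210, 13).
R = 120 + 0.5909 × (122 − 120) = 121.182 → 121
G = 224 + 0.5909 × (210 − 224) = 215.727 → 216
B = 180 + 0.5909 × (13 − 180) = 81.32 → 81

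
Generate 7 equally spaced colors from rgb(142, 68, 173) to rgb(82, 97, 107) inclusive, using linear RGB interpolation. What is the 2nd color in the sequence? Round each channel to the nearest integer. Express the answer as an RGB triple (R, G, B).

(132, 73, 162)

With 7 swatches and endpoints inclusive, swatch 2 sits at t = (2 − 1)/(7 − 1) = 1/6 ≈ 0.1667.
R = 142 + 0.1667 × (82 − 142) = 131.998 → 132
G = 68 + 0.1667 × (97 − 68) = 72.834 → 73
B = 173 + 0.1667 × (107 − 173) = 161.998 → 162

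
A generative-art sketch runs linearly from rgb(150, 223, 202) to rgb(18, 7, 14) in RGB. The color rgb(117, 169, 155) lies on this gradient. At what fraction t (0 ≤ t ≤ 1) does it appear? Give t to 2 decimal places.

Invert the lerp on the G channel (largest span, 216): t = (169 − 223) / (7 − 223) = -54/-216 = 0.25.
Check on R: (117 − 150)/(18 − 150) = 0.25 ✓

0.25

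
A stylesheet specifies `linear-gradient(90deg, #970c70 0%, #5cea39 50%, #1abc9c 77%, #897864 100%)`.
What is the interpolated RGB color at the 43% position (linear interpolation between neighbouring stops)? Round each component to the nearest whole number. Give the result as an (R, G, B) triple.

43% lies between the 0% and 50% stops, so the local fraction is t = (43 − 0)/(50 − 0) = 43/50 ≈ 0.86.
#970c70 → (151, 12, 112); #5cea39 → (92, 234, 57).
R = 151 + 0.86 × (92 − 151) = 100.26 → 100
G = 12 + 0.86 × (234 − 12) = 202.92 → 203
B = 112 + 0.86 × (57 − 112) = 64.7 → 65

(100, 203, 65)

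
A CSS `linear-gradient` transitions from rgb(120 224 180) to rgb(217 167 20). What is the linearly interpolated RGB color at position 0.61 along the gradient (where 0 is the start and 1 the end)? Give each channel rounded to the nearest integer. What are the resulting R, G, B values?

(179, 189, 82)

R = 120 + 0.61 × (217 − 120) = 120 + 0.61 × 97 = 179.17 → 179
G = 224 + 0.61 × (167 − 224) = 224 + 0.61 × -57 = 189.23 → 189
B = 180 + 0.61 × (20 − 180) = 180 + 0.61 × -160 = 82.4 → 82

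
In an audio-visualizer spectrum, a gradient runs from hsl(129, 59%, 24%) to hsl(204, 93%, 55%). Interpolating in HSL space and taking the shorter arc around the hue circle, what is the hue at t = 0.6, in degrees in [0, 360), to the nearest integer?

174

Hue arc: Δh = 204 − 129 = 75° (|Δh| ≤ 180, already the shorter path).
H = 129 + 0.6 × (75) = 174 → 174°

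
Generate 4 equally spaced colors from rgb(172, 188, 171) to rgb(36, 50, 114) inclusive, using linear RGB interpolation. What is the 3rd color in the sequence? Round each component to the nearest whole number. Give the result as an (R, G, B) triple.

(81, 96, 133)

With 4 swatches and endpoints inclusive, swatch 3 sits at t = (3 − 1)/(4 − 1) = 2/3 ≈ 0.6667.
R = 172 + 0.6667 × (36 − 172) = 81.329 → 81
G = 188 + 0.6667 × (50 − 188) = 95.995 → 96
B = 171 + 0.6667 × (114 − 171) = 132.998 → 133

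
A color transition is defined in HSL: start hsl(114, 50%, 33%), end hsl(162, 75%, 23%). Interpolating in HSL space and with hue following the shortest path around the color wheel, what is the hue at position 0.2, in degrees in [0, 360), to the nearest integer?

Hue arc: Δh = 162 − 114 = 48° (|Δh| ≤ 180, already the shorter path).
H = 114 + 0.2 × (48) = 123.6 → 124°

124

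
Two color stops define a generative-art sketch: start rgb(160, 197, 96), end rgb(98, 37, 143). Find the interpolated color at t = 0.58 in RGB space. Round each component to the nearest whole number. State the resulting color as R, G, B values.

R = 160 + 0.58 × (98 − 160) = 160 + 0.58 × -62 = 124.04 → 124
G = 197 + 0.58 × (37 − 197) = 197 + 0.58 × -160 = 104.2 → 104
B = 96 + 0.58 × (143 − 96) = 96 + 0.58 × 47 = 123.26 → 123

(124, 104, 123)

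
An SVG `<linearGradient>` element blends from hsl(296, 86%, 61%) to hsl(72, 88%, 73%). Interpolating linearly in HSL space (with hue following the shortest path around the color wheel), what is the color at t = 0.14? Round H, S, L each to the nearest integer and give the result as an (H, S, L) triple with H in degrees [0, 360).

(315, 86, 63)

Hue: 72 − 296 = -224°, but |-224| > 180 so the shorter arc goes the other way: Δh = -224 + 360 = 136°.
H = 296 + 0.14 × (136) = 315.04 → 315°
S = 86 + 0.14 × (88 − 86) = 86.28 → 86%
L = 61 + 0.14 × (73 − 61) = 62.68 → 63%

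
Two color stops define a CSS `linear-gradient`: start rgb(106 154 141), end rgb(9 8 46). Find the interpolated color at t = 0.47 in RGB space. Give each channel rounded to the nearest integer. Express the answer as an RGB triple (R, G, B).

(60, 85, 96)

R = 106 + 0.47 × (9 − 106) = 106 + 0.47 × -97 = 60.41 → 60
G = 154 + 0.47 × (8 − 154) = 154 + 0.47 × -146 = 85.38 → 85
B = 141 + 0.47 × (46 − 141) = 141 + 0.47 × -95 = 96.35 → 96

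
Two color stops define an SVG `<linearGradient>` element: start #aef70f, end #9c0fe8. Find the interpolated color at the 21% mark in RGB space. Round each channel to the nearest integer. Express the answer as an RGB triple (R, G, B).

#aef70f → (174, 247, 15); #9c0fe8 → (156, 15, 232).
21% corresponds to t = 0.21.
R = 174 + 0.21 × (156 − 174) = 174 + 0.21 × -18 = 170.22 → 170
G = 247 + 0.21 × (15 − 247) = 247 + 0.21 × -232 = 198.28 → 198
B = 15 + 0.21 × (232 − 15) = 15 + 0.21 × 217 = 60.57 → 61

(170, 198, 61)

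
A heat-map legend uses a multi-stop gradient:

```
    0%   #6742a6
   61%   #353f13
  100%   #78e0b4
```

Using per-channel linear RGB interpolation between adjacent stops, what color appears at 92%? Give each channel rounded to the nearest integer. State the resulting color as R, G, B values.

(106, 191, 147)

92% lies between the 61% and 100% stops, so the local fraction is t = (92 − 61)/(100 − 61) = 31/39 ≈ 0.7949.
#353f13 → (53, 63, 19); #78e0b4 → (120, 224, 180).
R = 53 + 0.7949 × (120 − 53) = 106.258 → 106
G = 63 + 0.7949 × (224 − 63) = 190.979 → 191
B = 19 + 0.7949 × (180 − 19) = 146.979 → 147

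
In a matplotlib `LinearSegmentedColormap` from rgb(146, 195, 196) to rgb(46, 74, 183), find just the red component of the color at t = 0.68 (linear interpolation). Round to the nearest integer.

78

R = 146 + 0.68 × (46 − 146) = 78 → 78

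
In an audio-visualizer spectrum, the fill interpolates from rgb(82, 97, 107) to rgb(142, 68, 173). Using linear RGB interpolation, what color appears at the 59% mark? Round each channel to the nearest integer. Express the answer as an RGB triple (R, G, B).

59% corresponds to t = 0.59.
R = 82 + 0.59 × (142 − 82) = 82 + 0.59 × 60 = 117.4 → 117
G = 97 + 0.59 × (68 − 97) = 97 + 0.59 × -29 = 79.89 → 80
B = 107 + 0.59 × (173 − 107) = 107 + 0.59 × 66 = 145.94 → 146

(117, 80, 146)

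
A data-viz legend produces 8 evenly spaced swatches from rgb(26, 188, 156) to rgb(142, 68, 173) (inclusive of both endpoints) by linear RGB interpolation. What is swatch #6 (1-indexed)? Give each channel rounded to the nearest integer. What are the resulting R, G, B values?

With 8 swatches and endpoints inclusive, swatch 6 sits at t = (6 − 1)/(8 − 1) = 5/7 ≈ 0.7143.
R = 26 + 0.7143 × (142 − 26) = 108.859 → 109
G = 188 + 0.7143 × (68 − 188) = 102.284 → 102
B = 156 + 0.7143 × (173 − 156) = 168.143 → 168

(109, 102, 168)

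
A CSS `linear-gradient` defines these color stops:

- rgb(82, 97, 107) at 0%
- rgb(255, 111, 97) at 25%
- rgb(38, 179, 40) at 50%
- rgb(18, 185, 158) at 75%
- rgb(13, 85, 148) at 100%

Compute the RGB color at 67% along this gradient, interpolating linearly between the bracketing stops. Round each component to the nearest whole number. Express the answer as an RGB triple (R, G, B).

(24, 183, 120)

67% lies between the 50% and 75% stops, so the local fraction is t = (67 − 50)/(75 − 50) = 17/25 ≈ 0.68.
R = 38 + 0.68 × (18 − 38) = 24.4 → 24
G = 179 + 0.68 × (185 − 179) = 183.08 → 183
B = 40 + 0.68 × (158 − 40) = 120.24 → 120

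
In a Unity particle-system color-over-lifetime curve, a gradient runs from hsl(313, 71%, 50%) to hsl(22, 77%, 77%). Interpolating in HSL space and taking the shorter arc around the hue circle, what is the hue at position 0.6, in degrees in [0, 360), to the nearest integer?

354

Hue: 22 − 313 = -291°, but |-291| > 180 so the shorter arc goes the other way: Δh = -291 + 360 = 69°.
H = 313 + 0.6 × (69) = 354.4 → 354°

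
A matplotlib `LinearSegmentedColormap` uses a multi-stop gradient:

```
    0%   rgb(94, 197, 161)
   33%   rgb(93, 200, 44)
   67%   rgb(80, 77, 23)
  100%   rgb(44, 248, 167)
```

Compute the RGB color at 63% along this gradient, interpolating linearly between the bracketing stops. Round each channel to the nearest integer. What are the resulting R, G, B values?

63% lies between the 33% and 67% stops, so the local fraction is t = (63 − 33)/(67 − 33) = 30/34 ≈ 0.8824.
R = 93 + 0.8824 × (80 − 93) = 81.529 → 82
G = 200 + 0.8824 × (77 − 200) = 91.465 → 91
B = 44 + 0.8824 × (23 − 44) = 25.47 → 25

(82, 91, 25)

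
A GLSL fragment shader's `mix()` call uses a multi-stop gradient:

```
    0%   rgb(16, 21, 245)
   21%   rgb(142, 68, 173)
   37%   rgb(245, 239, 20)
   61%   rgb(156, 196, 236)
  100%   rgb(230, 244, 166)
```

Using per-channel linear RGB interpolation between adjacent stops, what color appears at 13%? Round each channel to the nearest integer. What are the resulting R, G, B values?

(94, 50, 200)

13% lies between the 0% and 21% stops, so the local fraction is t = (13 − 0)/(21 − 0) = 13/21 ≈ 0.619.
R = 16 + 0.619 × (142 − 16) = 93.994 → 94
G = 21 + 0.619 × (68 − 21) = 50.093 → 50
B = 245 + 0.619 × (173 − 245) = 200.432 → 200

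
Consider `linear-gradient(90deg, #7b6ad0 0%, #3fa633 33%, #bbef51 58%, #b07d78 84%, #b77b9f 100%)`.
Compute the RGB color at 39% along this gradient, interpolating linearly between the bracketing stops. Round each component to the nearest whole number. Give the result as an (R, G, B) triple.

(93, 184, 58)

39% lies between the 33% and 58% stops, so the local fraction is t = (39 − 33)/(58 − 33) = 6/25 ≈ 0.24.
#3fa633 → (63, 166, 51); #bbef51 → (187, 239, 81).
R = 63 + 0.24 × (187 − 63) = 92.76 → 93
G = 166 + 0.24 × (239 − 166) = 183.52 → 184
B = 51 + 0.24 × (81 − 51) = 58.2 → 58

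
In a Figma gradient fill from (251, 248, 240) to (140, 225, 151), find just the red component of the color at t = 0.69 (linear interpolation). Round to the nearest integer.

R = 251 + 0.69 × (140 − 251) = 174.41 → 174

174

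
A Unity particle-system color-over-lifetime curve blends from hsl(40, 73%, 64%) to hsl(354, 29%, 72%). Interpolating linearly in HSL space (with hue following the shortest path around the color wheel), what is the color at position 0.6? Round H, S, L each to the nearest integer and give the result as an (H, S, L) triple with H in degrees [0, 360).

Hue: 354 − 40 = 314°, but |314| > 180 so the shorter arc goes the other way: Δh = 314 − 360 = -46°.
H = 40 + 0.6 × (-46) = 12.4 → 12°
S = 73 + 0.6 × (29 − 73) = 46.6 → 47%
L = 64 + 0.6 × (72 − 64) = 68.8 → 69%

(12, 47, 69)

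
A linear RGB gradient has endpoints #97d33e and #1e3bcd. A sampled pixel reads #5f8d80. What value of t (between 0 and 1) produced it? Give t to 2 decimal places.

0.46

Invert the lerp on the G channel (largest span, 152): t = (141 − 211) / (59 − 211) = -70/-152 = 0.46053.
Check on R: (95 − 151)/(30 − 151) = 0.4628 ✓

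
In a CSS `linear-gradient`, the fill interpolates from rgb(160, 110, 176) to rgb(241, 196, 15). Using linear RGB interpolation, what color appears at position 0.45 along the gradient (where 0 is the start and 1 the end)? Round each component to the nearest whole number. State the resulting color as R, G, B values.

R = 160 + 0.45 × (241 − 160) = 160 + 0.45 × 81 = 196.45 → 196
G = 110 + 0.45 × (196 − 110) = 110 + 0.45 × 86 = 148.7 → 149
B = 176 + 0.45 × (15 − 176) = 176 + 0.45 × -161 = 103.55 → 104
So the blended color is (196, 149, 104), about #c49568.

(196, 149, 104)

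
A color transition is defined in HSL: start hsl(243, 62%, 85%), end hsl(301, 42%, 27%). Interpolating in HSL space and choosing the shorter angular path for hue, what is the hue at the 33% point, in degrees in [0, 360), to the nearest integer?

Hue arc: Δh = 301 − 243 = 58° (|Δh| ≤ 180, already the shorter path).
H = 243 + 0.33 × (58) = 262.14 → 262°

262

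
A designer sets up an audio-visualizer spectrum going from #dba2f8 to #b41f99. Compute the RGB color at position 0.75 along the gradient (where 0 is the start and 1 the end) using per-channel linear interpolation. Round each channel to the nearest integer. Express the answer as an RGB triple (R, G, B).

(190, 64, 177)

#dba2f8 → (219, 162, 248); #b41f99 → (180, 31, 153).
R = 219 + 0.75 × (180 − 219) = 219 + 0.75 × -39 = 189.75 → 190
G = 162 + 0.75 × (31 − 162) = 162 + 0.75 × -131 = 63.75 → 64
B = 248 + 0.75 × (153 − 248) = 248 + 0.75 × -95 = 176.75 → 177
So the blended color is (190, 64, 177), about #be40b1.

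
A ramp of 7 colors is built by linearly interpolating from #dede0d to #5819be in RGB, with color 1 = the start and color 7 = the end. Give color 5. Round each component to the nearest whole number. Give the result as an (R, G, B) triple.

With 7 swatches and endpoints inclusive, swatch 5 sits at t = (5 − 1)/(7 − 1) = 4/6 ≈ 0.6667.
#dede0d → (222, 222, 13); #5819be → (88, 25, 190).
R = 222 + 0.6667 × (88 − 222) = 132.662 → 133
G = 222 + 0.6667 × (25 − 222) = 90.66 → 91
B = 13 + 0.6667 × (190 − 13) = 131.006 → 131

(133, 91, 131)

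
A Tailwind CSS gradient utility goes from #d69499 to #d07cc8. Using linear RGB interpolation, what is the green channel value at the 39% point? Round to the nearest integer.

139

G₁ = 148 (from #d69499), G₂ = 124 (from #d07cc8).
G = 148 + 0.39 × (124 − 148) = 138.64 → 139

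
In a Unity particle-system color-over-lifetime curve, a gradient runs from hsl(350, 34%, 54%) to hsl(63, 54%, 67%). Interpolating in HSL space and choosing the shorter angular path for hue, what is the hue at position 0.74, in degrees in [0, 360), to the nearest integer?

44

Hue: 63 − 350 = -287°, but |-287| > 180 so the shorter arc goes the other way: Δh = -287 + 360 = 73°.
H = 350 + 0.74 × (73) = 404.02 → 404 → 404 mod 360 = 44°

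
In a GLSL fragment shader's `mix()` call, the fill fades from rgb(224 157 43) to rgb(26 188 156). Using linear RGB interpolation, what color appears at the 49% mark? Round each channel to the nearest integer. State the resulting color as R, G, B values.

49% corresponds to t = 0.49.
R = 224 + 0.49 × (26 − 224) = 224 + 0.49 × -198 = 126.98 → 127
G = 157 + 0.49 × (188 − 157) = 157 + 0.49 × 31 = 172.19 → 172
B = 43 + 0.49 × (156 − 43) = 43 + 0.49 × 113 = 98.37 → 98

(127, 172, 98)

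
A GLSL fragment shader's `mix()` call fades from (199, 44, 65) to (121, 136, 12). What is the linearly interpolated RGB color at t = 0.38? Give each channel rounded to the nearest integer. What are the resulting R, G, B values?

R = 199 + 0.38 × (121 − 199) = 199 + 0.38 × -78 = 169.36 → 169
G = 44 + 0.38 × (136 − 44) = 44 + 0.38 × 92 = 78.96 → 79
B = 65 + 0.38 × (12 − 65) = 65 + 0.38 × -53 = 44.86 → 45
So the blended color is (169, 79, 45), about #a94f2d.

(169, 79, 45)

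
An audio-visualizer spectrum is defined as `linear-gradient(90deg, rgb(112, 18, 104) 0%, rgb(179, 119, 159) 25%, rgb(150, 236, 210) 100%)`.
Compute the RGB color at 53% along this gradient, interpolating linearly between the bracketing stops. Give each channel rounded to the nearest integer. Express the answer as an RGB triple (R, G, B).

(168, 163, 178)

53% lies between the 25% and 100% stops, so the local fraction is t = (53 − 25)/(100 − 25) = 28/75 ≈ 0.3733.
R = 179 + 0.3733 × (150 − 179) = 168.174 → 168
G = 119 + 0.3733 × (236 − 119) = 162.676 → 163
B = 159 + 0.3733 × (210 − 159) = 178.038 → 178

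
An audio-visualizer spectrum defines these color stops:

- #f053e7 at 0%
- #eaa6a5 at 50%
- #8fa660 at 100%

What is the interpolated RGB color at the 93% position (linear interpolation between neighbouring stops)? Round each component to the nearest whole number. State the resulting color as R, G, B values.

(156, 166, 106)

93% lies between the 50% and 100% stops, so the local fraction is t = (93 − 50)/(100 − 50) = 43/50 ≈ 0.86.
#eaa6a5 → (234, 166, 165); #8fa660 → (143, 166, 96).
R = 234 + 0.86 × (143 − 234) = 155.74 → 156
G = 166 + 0.86 × (166 − 166) = 166 → 166
B = 165 + 0.86 × (96 − 165) = 105.66 → 106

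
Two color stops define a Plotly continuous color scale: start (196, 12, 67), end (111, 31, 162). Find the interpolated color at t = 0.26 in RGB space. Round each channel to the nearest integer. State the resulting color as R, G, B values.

(174, 17, 92)

R = 196 + 0.26 × (111 − 196) = 196 + 0.26 × -85 = 173.9 → 174
G = 12 + 0.26 × (31 − 12) = 12 + 0.26 × 19 = 16.94 → 17
B = 67 + 0.26 × (162 − 67) = 67 + 0.26 × 95 = 91.7 → 92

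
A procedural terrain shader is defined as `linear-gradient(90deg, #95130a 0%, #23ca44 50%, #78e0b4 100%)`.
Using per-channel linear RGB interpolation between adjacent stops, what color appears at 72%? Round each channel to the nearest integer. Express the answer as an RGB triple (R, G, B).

(72, 212, 117)

72% lies between the 50% and 100% stops, so the local fraction is t = (72 − 50)/(100 − 50) = 22/50 ≈ 0.44.
#23ca44 → (35, 202, 68); #78e0b4 → (120, 224, 180).
R = 35 + 0.44 × (120 − 35) = 72.4 → 72
G = 202 + 0.44 × (224 − 202) = 211.68 → 212
B = 68 + 0.44 × (180 − 68) = 117.28 → 117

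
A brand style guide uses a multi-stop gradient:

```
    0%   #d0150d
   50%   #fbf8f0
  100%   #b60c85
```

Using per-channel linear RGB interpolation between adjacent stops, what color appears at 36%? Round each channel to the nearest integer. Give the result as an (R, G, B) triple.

36% lies between the 0% and 50% stops, so the local fraction is t = (36 − 0)/(50 − 0) = 36/50 ≈ 0.72.
#d0150d → (208, 21, 13); #fbf8f0 → (251, 248, 240).
R = 208 + 0.72 × (251 − 208) = 238.96 → 239
G = 21 + 0.72 × (248 − 21) = 184.44 → 184
B = 13 + 0.72 × (240 − 13) = 176.44 → 176

(239, 184, 176)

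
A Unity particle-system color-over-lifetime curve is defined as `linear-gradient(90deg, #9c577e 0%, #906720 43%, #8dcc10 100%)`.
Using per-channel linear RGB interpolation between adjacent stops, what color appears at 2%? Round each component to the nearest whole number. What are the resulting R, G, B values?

2% lies between the 0% and 43% stops, so the local fraction is t = (2 − 0)/(43 − 0) = 2/43 ≈ 0.0465.
#9c577e → (156, 87, 126); #906720 → (144, 103, 32).
R = 156 + 0.0465 × (144 − 156) = 155.442 → 155
G = 87 + 0.0465 × (103 − 87) = 87.744 → 88
B = 126 + 0.0465 × (32 − 126) = 121.629 → 122

(155, 88, 122)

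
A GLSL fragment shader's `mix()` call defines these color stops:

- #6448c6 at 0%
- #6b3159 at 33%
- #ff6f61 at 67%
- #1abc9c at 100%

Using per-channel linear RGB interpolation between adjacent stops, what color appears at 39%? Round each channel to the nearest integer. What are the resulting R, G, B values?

(133, 60, 90)

39% lies between the 33% and 67% stops, so the local fraction is t = (39 − 33)/(67 − 33) = 6/34 ≈ 0.1765.
#6b3159 → (107, 49, 89); #ff6f61 → (255, 111, 97).
R = 107 + 0.1765 × (255 − 107) = 133.122 → 133
G = 49 + 0.1765 × (111 − 49) = 59.943 → 60
B = 89 + 0.1765 × (97 − 89) = 90.412 → 90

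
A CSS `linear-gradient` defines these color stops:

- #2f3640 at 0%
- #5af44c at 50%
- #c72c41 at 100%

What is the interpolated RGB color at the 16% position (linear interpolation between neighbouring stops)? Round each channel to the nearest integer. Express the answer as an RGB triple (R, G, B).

(61, 115, 68)

16% lies between the 0% and 50% stops, so the local fraction is t = (16 − 0)/(50 − 0) = 16/50 ≈ 0.32.
#2f3640 → (47, 54, 64); #5af44c → (90, 244, 76).
R = 47 + 0.32 × (90 − 47) = 60.76 → 61
G = 54 + 0.32 × (244 − 54) = 114.8 → 115
B = 64 + 0.32 × (76 − 64) = 67.84 → 68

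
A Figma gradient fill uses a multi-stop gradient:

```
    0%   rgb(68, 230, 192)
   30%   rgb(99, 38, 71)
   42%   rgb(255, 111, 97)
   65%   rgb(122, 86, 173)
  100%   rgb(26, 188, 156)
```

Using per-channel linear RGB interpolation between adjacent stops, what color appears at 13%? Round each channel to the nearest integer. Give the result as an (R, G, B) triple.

13% lies between the 0% and 30% stops, so the local fraction is t = (13 − 0)/(30 − 0) = 13/30 ≈ 0.4333.
R = 68 + 0.4333 × (99 − 68) = 81.432 → 81
G = 230 + 0.4333 × (38 − 230) = 146.806 → 147
B = 192 + 0.4333 × (71 − 192) = 139.571 → 140

(81, 147, 140)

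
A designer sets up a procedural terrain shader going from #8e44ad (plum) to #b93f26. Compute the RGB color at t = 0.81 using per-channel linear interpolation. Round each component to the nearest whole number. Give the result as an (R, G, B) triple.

#8e44ad → (142, 68, 173); #b93f26 → (185, 63, 38).
R = 142 + 0.81 × (185 − 142) = 142 + 0.81 × 43 = 176.83 → 177
G = 68 + 0.81 × (63 − 68) = 68 + 0.81 × -5 = 63.95 → 64
B = 173 + 0.81 × (38 − 173) = 173 + 0.81 × -135 = 63.65 → 64
So the blended color is (177, 64, 64), about #b14040.

(177, 64, 64)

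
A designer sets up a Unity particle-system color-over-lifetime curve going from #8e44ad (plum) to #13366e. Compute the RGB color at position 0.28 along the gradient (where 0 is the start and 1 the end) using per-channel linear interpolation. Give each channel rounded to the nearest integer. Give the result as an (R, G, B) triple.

#8e44ad → (142, 68, 173); #13366e → (19, 54, 110).
R = 142 + 0.28 × (19 − 142) = 142 + 0.28 × -123 = 107.56 → 108
G = 68 + 0.28 × (54 − 68) = 68 + 0.28 × -14 = 64.08 → 64
B = 173 + 0.28 × (110 − 173) = 173 + 0.28 × -63 = 155.36 → 155

(108, 64, 155)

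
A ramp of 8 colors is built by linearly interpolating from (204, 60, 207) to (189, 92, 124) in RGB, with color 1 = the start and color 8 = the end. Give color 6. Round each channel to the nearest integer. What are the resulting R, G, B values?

(193, 83, 148)

With 8 swatches and endpoints inclusive, swatch 6 sits at t = (6 − 1)/(8 − 1) = 5/7 ≈ 0.7143.
R = 204 + 0.7143 × (189 − 204) = 193.286 → 193
G = 60 + 0.7143 × (92 − 60) = 82.858 → 83
B = 207 + 0.7143 × (124 − 207) = 147.713 → 148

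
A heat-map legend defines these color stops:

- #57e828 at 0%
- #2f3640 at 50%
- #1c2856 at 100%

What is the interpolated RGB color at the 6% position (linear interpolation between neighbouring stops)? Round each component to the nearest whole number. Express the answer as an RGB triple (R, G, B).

6% lies between the 0% and 50% stops, so the local fraction is t = (6 − 0)/(50 − 0) = 6/50 ≈ 0.12.
#57e828 → (87, 232, 40); #2f3640 → (47, 54, 64).
R = 87 + 0.12 × (47 − 87) = 82.2 → 82
G = 232 + 0.12 × (54 − 232) = 210.64 → 211
B = 40 + 0.12 × (64 − 40) = 42.88 → 43

(82, 211, 43)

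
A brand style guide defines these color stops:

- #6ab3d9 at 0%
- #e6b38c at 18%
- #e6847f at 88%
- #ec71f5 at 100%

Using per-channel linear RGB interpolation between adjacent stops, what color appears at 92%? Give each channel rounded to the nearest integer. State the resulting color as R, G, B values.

92% lies between the 88% and 100% stops, so the local fraction is t = (92 − 88)/(100 − 88) = 4/12 ≈ 0.3333.
#e6847f → (230, 132, 127); #ec71f5 → (236, 113, 245).
R = 230 + 0.3333 × (236 − 230) = 232 → 232
G = 132 + 0.3333 × (113 − 132) = 125.667 → 126
B = 127 + 0.3333 × (245 − 127) = 166.329 → 166

(232, 126, 166)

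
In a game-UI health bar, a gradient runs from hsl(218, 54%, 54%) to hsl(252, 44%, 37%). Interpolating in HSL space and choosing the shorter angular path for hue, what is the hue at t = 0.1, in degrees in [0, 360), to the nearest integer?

Hue arc: Δh = 252 − 218 = 34° (|Δh| ≤ 180, already the shorter path).
H = 218 + 0.1 × (34) = 221.4 → 221°

221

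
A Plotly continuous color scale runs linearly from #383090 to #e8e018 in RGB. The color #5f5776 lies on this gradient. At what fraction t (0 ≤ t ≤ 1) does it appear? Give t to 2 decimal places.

0.22

Invert the lerp on the R channel (largest span, 176): t = (95 − 56) / (232 − 56) = 39/176 = 0.22159.
Check on G: (87 − 48)/(224 − 48) = 0.2216 ✓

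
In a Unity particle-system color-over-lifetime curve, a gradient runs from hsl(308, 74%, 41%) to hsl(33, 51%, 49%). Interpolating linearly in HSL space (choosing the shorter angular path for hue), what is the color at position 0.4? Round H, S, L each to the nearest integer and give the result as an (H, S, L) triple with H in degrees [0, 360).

(342, 65, 44)

Hue: 33 − 308 = -275°, but |-275| > 180 so the shorter arc goes the other way: Δh = -275 + 360 = 85°.
H = 308 + 0.4 × (85) = 342 → 342°
S = 74 + 0.4 × (51 − 74) = 64.8 → 65%
L = 41 + 0.4 × (49 − 41) = 44.2 → 44%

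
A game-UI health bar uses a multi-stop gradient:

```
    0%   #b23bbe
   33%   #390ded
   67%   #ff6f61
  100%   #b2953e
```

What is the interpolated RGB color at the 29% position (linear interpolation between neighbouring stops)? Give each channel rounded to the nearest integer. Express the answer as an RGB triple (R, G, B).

(72, 19, 231)

29% lies between the 0% and 33% stops, so the local fraction is t = (29 − 0)/(33 − 0) = 29/33 ≈ 0.8788.
#b23bbe → (178, 59, 190); #390ded → (57, 13, 237).
R = 178 + 0.8788 × (57 − 178) = 71.665 → 72
G = 59 + 0.8788 × (13 − 59) = 18.575 → 19
B = 190 + 0.8788 × (237 − 190) = 231.304 → 231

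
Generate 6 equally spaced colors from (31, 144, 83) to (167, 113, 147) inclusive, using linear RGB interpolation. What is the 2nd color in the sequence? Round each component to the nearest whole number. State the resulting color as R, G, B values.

(58, 138, 96)

With 6 swatches and endpoints inclusive, swatch 2 sits at t = (2 − 1)/(6 − 1) = 1/5 ≈ 0.2.
R = 31 + 0.2 × (167 − 31) = 58.2 → 58
G = 144 + 0.2 × (113 − 144) = 137.8 → 138
B = 83 + 0.2 × (147 − 83) = 95.8 → 96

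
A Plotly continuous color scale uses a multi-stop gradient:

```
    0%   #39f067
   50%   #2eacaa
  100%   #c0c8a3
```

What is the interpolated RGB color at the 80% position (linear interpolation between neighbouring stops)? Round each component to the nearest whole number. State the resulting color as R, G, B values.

(134, 189, 166)

80% lies between the 50% and 100% stops, so the local fraction is t = (80 − 50)/(100 − 50) = 30/50 ≈ 0.6.
#2eacaa → (46, 172, 170); #c0c8a3 → (192, 200, 163).
R = 46 + 0.6 × (192 − 46) = 133.6 → 134
G = 172 + 0.6 × (200 − 172) = 188.8 → 189
B = 170 + 0.6 × (163 − 170) = 165.8 → 166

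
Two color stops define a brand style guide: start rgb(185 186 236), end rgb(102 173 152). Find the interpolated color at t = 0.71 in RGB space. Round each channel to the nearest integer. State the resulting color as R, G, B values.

R = 185 + 0.71 × (102 − 185) = 185 + 0.71 × -83 = 126.07 → 126
G = 186 + 0.71 × (173 − 186) = 186 + 0.71 × -13 = 176.77 → 177
B = 236 + 0.71 × (152 − 236) = 236 + 0.71 × -84 = 176.36 → 176
So the blended color is (126, 177, 176), about #7eb1b0.

(126, 177, 176)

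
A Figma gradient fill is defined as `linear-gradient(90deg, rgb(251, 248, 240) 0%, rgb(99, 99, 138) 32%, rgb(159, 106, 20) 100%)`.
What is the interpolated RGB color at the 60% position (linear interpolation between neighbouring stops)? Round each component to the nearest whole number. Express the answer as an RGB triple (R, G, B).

(124, 102, 89)

60% lies between the 32% and 100% stops, so the local fraction is t = (60 − 32)/(100 − 32) = 28/68 ≈ 0.4118.
R = 99 + 0.4118 × (159 − 99) = 123.708 → 124
G = 99 + 0.4118 × (106 − 99) = 101.883 → 102
B = 138 + 0.4118 × (20 − 138) = 89.408 → 89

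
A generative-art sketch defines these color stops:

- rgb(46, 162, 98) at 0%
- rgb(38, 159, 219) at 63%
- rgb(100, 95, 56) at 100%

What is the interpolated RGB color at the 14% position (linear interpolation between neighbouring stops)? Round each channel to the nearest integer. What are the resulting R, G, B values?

14% lies between the 0% and 63% stops, so the local fraction is t = (14 − 0)/(63 − 0) = 14/63 ≈ 0.2222.
R = 46 + 0.2222 × (38 − 46) = 44.222 → 44
G = 162 + 0.2222 × (159 − 162) = 161.333 → 161
B = 98 + 0.2222 × (219 − 98) = 124.886 → 125

(44, 161, 125)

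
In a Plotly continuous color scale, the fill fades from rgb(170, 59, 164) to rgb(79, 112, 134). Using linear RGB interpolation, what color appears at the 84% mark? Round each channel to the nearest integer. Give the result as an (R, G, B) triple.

84% corresponds to t = 0.84.
R = 170 + 0.84 × (79 − 170) = 170 + 0.84 × -91 = 93.56 → 94
G = 59 + 0.84 × (112 − 59) = 59 + 0.84 × 53 = 103.52 → 104
B = 164 + 0.84 × (134 − 164) = 164 + 0.84 × -30 = 138.8 → 139

(94, 104, 139)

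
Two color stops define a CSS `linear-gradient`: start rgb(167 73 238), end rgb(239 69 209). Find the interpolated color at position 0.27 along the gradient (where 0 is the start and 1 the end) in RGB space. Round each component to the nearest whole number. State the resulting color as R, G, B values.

(186, 72, 230)

R = 167 + 0.27 × (239 − 167) = 167 + 0.27 × 72 = 186.44 → 186
G = 73 + 0.27 × (69 − 73) = 73 + 0.27 × -4 = 71.92 → 72
B = 238 + 0.27 × (209 − 238) = 238 + 0.27 × -29 = 230.17 → 230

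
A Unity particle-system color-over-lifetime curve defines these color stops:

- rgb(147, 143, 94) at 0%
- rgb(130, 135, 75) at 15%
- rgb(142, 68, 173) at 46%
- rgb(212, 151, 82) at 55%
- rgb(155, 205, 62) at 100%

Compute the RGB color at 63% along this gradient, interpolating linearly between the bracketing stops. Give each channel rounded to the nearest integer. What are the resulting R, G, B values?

(202, 161, 78)

63% lies between the 55% and 100% stops, so the local fraction is t = (63 − 55)/(100 − 55) = 8/45 ≈ 0.1778.
R = 212 + 0.1778 × (155 − 212) = 201.865 → 202
G = 151 + 0.1778 × (205 − 151) = 160.601 → 161
B = 82 + 0.1778 × (62 − 82) = 78.444 → 78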